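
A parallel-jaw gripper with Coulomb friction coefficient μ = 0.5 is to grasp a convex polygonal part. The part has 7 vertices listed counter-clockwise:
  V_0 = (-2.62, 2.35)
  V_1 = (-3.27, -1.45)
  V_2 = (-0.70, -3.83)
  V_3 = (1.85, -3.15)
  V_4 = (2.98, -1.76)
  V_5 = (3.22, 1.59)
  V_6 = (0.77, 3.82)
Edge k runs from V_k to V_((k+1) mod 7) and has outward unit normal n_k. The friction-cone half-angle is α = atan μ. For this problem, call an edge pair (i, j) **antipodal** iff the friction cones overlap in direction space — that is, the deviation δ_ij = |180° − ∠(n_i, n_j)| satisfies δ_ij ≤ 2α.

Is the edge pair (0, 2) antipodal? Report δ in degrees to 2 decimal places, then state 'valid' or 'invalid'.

α = atan 0.5 = 26.57°;  2α = 53.13°
edge 0: e_0 = (-0.65, -3.80);  n_0 = (-0.9857, +0.1686)
edge 2: e_2 = (+2.55, +0.68);  n_2 = (+0.2577, -0.9662)
∠(n_0, n_2) = 114.64°
δ = |180° − 114.64°| = 65.36°
65.36° > 2α = 53.13°  →  invalid

δ = 65.36°, invalid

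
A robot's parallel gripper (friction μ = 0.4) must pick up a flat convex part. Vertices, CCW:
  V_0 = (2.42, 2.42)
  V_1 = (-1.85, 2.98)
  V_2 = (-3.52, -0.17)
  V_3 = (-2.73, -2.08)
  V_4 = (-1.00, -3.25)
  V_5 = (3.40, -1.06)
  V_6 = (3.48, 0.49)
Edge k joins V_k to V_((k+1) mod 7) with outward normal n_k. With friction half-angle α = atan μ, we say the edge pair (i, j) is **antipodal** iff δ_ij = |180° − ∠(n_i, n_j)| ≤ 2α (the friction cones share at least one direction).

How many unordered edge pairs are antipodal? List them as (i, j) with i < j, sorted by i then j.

count = 7; pairs: (0,3), (0,4), (1,4), (1,5), (2,5), (2,6), (3,6)

α = atan 0.4 = 21.80°;  2α = 43.60°
n_0 = (+0.1300, +0.9915)
n_1 = (-0.8835, +0.4684)
n_2 = (-0.9241, -0.3822)
n_3 = (-0.5602, -0.8283)
n_4 = (+0.4456, -0.8952)
n_5 = (+0.9987, -0.0515)
n_6 = (+0.8765, +0.4814)
  (0,1): δ = 110.46°  ·
  (0,2): δ = 60.06°  ·
  (0,3): δ = 26.60°  ✓
  (0,4): δ = 33.93°  ✓
  (0,5): δ = 94.52°  ·
  (0,6): δ = 126.25°  ·
  (1,2): δ = 129.60°  ·
  (1,3): δ = 96.14°  ·
  (1,4): δ = 35.61°  ✓
  (1,5): δ = 24.98°  ✓
  (1,6): δ = 56.71°  ·
  (2,3): δ = 146.54°  ·
  (2,4): δ = 86.01°  ·
  (2,5): δ = 25.43°  ✓
  (2,6): δ = 6.31°  ✓
  (3,4): δ = 119.47°  ·
  (3,5): δ = 58.88°  ·
  (3,6): δ = 27.15°  ✓
  (4,5): δ = 119.42°  ·
  (4,6): δ = 87.68°  ·
  (5,6): δ = 148.27°  ·
antipodal pairs: 7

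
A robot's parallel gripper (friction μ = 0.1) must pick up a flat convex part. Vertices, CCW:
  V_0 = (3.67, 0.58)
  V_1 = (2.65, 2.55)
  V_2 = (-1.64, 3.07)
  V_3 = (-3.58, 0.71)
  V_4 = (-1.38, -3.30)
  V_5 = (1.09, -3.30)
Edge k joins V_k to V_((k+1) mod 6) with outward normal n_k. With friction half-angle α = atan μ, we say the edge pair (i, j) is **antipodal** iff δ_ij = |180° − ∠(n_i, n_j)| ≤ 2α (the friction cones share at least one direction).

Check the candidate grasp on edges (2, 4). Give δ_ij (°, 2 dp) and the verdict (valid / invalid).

δ = 50.58°, invalid

α = atan 0.1 = 5.71°;  2α = 11.42°
edge 2: e_2 = (-1.94, -2.36);  n_2 = (-0.7725, +0.6350)
edge 4: e_4 = (+2.47, +0.00);  n_4 = (+0.0000, -1.0000)
∠(n_2, n_4) = 129.42°
δ = |180° − 129.42°| = 50.58°
50.58° > 2α = 11.42°  →  invalid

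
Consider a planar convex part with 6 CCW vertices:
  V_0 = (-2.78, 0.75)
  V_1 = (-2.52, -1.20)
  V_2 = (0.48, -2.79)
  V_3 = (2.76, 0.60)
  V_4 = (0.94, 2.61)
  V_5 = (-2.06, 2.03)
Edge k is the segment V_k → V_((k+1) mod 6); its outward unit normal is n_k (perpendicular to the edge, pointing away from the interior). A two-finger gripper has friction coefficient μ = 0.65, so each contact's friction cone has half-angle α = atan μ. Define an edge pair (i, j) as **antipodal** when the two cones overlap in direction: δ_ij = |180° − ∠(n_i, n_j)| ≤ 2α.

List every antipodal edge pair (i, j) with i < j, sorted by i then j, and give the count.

count = 6; pairs: (0,2), (0,3), (1,3), (1,4), (2,4), (2,5)

α = atan 0.65 = 33.02°;  2α = 66.05°
n_0 = (-0.9912, -0.1322)
n_1 = (-0.4683, -0.8836)
n_2 = (+0.8298, -0.5581)
n_3 = (+0.7413, +0.6712)
n_4 = (-0.1898, +0.9818)
n_5 = (-0.8716, +0.4903)
  (0,1): δ = 125.52°  ·
  (0,2): δ = 41.52°  ✓
  (0,3): δ = 34.57°  ✓
  (0,4): δ = 93.35°  ·
  (0,5): δ = 143.05°  ·
  (1,2): δ = 96.00°  ·
  (1,3): δ = 19.92°  ✓
  (1,4): δ = 38.87°  ✓
  (1,5): δ = 88.57°  ·
  (2,3): δ = 103.92°  ·
  (2,4): δ = 45.13°  ✓
  (2,5): δ = 4.57°  ✓
  (3,4): δ = 121.22°  ·
  (3,5): δ = 71.52°  ·
  (4,5): δ = 130.30°  ·
antipodal pairs: 6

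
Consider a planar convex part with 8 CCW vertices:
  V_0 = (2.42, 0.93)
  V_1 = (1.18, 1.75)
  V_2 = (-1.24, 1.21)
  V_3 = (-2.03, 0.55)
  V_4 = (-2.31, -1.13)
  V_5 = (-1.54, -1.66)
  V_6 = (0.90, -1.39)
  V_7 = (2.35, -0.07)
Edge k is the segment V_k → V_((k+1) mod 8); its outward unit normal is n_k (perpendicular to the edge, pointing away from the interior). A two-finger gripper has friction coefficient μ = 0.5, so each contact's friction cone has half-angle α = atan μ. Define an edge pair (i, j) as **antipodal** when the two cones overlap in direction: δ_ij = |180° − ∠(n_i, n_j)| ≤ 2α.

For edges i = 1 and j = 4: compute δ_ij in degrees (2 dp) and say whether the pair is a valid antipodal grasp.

α = atan 0.5 = 26.57°;  2α = 53.13°
edge 1: e_1 = (-2.42, -0.54);  n_1 = (-0.2178, +0.9760)
edge 4: e_4 = (+0.77, -0.53);  n_4 = (-0.5670, -0.8237)
∠(n_1, n_4) = 132.88°
δ = |180° − 132.88°| = 47.12°
47.12° ≤ 2α = 53.13°  →  valid

δ = 47.12°, valid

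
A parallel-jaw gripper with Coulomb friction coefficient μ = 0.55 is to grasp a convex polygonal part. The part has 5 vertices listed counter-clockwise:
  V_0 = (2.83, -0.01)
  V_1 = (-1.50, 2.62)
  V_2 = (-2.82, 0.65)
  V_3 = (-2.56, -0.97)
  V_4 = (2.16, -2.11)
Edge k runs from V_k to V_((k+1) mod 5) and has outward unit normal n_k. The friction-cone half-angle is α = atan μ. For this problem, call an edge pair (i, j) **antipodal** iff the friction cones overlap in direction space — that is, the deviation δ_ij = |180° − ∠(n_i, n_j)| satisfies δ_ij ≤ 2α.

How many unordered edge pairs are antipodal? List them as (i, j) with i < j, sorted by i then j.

count = 4; pairs: (0,2), (0,3), (1,4), (2,4)

α = atan 0.55 = 28.81°;  2α = 57.62°
n_0 = (+0.5191, +0.8547)
n_1 = (-0.8308, +0.5566)
n_2 = (-0.9874, -0.1585)
n_3 = (-0.2348, -0.9720)
n_4 = (+0.9527, -0.3040)
  (0,1): δ = 92.55°  ·
  (0,2): δ = 49.61°  ✓
  (0,3): δ = 17.70°  ✓
  (0,4): δ = 103.58°  ·
  (1,2): δ = 137.06°  ·
  (1,3): δ = 69.75°  ·
  (1,4): δ = 16.13°  ✓
  (2,3): δ = 112.70°  ·
  (2,4): δ = 26.81°  ✓
  (3,4): δ = 94.12°  ·
antipodal pairs: 4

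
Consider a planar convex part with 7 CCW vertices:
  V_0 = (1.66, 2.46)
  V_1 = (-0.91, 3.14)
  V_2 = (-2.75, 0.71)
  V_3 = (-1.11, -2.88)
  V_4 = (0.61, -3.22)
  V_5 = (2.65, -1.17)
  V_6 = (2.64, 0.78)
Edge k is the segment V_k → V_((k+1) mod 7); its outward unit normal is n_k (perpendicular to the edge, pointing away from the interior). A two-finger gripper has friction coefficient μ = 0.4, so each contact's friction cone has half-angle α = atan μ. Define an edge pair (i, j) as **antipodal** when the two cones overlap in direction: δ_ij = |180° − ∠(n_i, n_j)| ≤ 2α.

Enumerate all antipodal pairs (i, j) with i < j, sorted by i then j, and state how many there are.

count = 5; pairs: (0,3), (1,4), (1,5), (2,5), (2,6)

α = atan 0.4 = 21.80°;  2α = 43.60°
n_0 = (+0.2558, +0.9667)
n_1 = (-0.7972, +0.6037)
n_2 = (-0.9096, -0.4155)
n_3 = (-0.1939, -0.9810)
n_4 = (+0.7088, -0.7054)
n_5 = (+1.0000, +0.0051)
n_6 = (+0.8638, +0.5039)
  (0,1): δ = 112.31°  ·
  (0,2): δ = 50.63°  ·
  (0,3): δ = 3.64°  ✓
  (0,4): δ = 59.96°  ·
  (0,5): δ = 105.11°  ·
  (0,6): δ = 135.08°  ·
  (1,2): δ = 118.31°  ·
  (1,3): δ = 64.05°  ·
  (1,4): δ = 7.73°  ✓
  (1,5): δ = 37.43°  ✓
  (1,6): δ = 67.39°  ·
  (2,3): δ = 125.73°  ·
  (2,4): δ = 69.41°  ·
  (2,5): δ = 24.26°  ✓
  (2,6): δ = 5.70°  ✓
  (3,4): δ = 123.68°  ·
  (3,5): δ = 78.52°  ·
  (3,6): δ = 48.56°  ·
  (4,5): δ = 134.85°  ·
  (4,6): δ = 104.88°  ·
  (5,6): δ = 150.04°  ·
antipodal pairs: 5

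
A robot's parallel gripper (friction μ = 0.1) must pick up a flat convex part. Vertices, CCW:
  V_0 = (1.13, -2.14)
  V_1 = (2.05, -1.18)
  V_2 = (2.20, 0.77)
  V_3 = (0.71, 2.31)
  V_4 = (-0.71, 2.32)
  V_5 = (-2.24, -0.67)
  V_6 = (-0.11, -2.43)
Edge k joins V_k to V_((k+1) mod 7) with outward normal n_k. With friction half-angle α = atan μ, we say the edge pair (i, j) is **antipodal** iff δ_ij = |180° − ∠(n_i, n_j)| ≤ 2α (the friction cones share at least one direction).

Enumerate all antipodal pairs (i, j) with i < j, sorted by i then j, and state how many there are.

α = atan 0.1 = 5.71°;  2α = 11.42°
n_0 = (+0.7220, -0.6919)
n_1 = (+0.9971, -0.0767)
n_2 = (+0.7187, +0.6953)
n_3 = (+0.0070, +1.0000)
n_4 = (-0.8902, +0.4555)
n_5 = (-0.6370, -0.7709)
n_6 = (+0.2277, -0.9737)
  (0,1): δ = 140.62°  ·
  (0,2): δ = 92.16°  ·
  (0,3): δ = 46.62°  ·
  (0,4): δ = 16.68°  ·
  (0,5): δ = 94.21°  ·
  (0,6): δ = 146.94°  ·
  (1,2): δ = 131.55°  ·
  (1,3): δ = 86.00°  ·
  (1,4): δ = 22.70°  ·
  (1,5): δ = 54.83°  ·
  (1,6): δ = 107.56°  ·
  (2,3): δ = 134.46°  ·
  (2,4): δ = 71.15°  ·
  (2,5): δ = 6.38°  ✓
  (2,6): δ = 59.11°  ·
  (3,4): δ = 116.70°  ·
  (3,5): δ = 39.16°  ·
  (3,6): δ = 13.57°  ·
  (4,5): δ = 102.47°  ·
  (4,6): δ = 49.74°  ·
  (5,6): δ = 127.27°  ·
antipodal pairs: 1

count = 1; pairs: (2,5)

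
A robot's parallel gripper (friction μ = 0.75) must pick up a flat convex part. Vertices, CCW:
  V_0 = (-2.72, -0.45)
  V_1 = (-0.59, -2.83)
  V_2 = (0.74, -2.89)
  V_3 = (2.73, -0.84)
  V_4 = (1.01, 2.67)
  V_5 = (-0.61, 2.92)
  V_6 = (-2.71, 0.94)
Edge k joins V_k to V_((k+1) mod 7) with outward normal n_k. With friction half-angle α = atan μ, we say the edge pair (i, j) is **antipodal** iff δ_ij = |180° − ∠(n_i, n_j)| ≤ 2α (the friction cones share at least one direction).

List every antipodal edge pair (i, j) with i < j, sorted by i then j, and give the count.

count = 10; pairs: (0,3), (0,4), (1,3), (1,4), (1,5), (2,4), (2,5), (2,6), (3,5), (3,6)

α = atan 0.75 = 36.87°;  2α = 73.74°
n_0 = (-0.7452, -0.6669)
n_1 = (-0.0451, -0.9990)
n_2 = (+0.7175, -0.6965)
n_3 = (+0.8980, +0.4400)
n_4 = (+0.1525, +0.9883)
n_5 = (-0.6860, +0.7276)
n_6 = (-1.0000, +0.0072)
  (0,1): δ = 134.41°  ·
  (0,2): δ = 85.98°  ·
  (0,3): δ = 15.72°  ✓
  (0,4): δ = 39.40°  ✓
  (0,5): δ = 91.49°  ·
  (0,6): δ = 137.76°  ·
  (1,2): δ = 131.57°  ·
  (1,3): δ = 61.31°  ✓
  (1,4): δ = 6.19°  ✓
  (1,5): δ = 45.90°  ✓
  (1,6): δ = 92.17°  ·
  (2,3): δ = 109.74°  ·
  (2,4): δ = 54.62°  ✓
  (2,5): δ = 2.54°  ✓
  (2,6): δ = 43.74°  ✓
  (3,4): δ = 124.88°  ·
  (3,5): δ = 72.79°  ✓
  (3,6): δ = 26.52°  ✓
  (4,5): δ = 127.91°  ·
  (4,6): δ = 81.64°  ·
  (5,6): δ = 133.73°  ·
antipodal pairs: 10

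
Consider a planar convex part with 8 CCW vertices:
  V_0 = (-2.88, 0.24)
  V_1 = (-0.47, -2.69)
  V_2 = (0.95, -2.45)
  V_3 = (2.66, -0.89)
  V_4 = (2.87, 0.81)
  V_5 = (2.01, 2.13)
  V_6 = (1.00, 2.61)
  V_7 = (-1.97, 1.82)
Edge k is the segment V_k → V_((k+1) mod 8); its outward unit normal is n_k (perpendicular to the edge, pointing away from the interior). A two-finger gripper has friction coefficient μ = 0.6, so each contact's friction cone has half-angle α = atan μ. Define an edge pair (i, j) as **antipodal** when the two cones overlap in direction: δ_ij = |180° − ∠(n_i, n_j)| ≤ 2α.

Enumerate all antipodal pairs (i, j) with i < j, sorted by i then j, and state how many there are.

count = 9; pairs: (0,3), (0,4), (0,5), (1,5), (1,6), (1,7), (2,6), (2,7), (3,7)

α = atan 0.6 = 30.96°;  2α = 61.93°
n_0 = (-0.7723, -0.6352)
n_1 = (+0.1667, -0.9860)
n_2 = (+0.6740, -0.7388)
n_3 = (+0.9925, -0.1226)
n_4 = (+0.8379, +0.5459)
n_5 = (+0.4292, +0.9032)
n_6 = (-0.2571, +0.9664)
n_7 = (-0.8666, +0.4991)
  (0,1): δ = 119.85°  ·
  (0,2): δ = 87.06°  ·
  (0,3): δ = 46.48°  ✓
  (0,4): δ = 6.35°  ✓
  (0,5): δ = 25.14°  ✓
  (0,6): δ = 65.46°  ·
  (0,7): δ = 110.62°  ·
  (1,2): δ = 147.22°  ·
  (1,3): δ = 106.64°  ·
  (1,4): δ = 66.51°  ·
  (1,5): δ = 35.01°  ✓
  (1,6): δ = 5.30°  ✓
  (1,7): δ = 50.47°  ✓
  (2,3): δ = 139.42°  ·
  (2,4): δ = 99.29°  ·
  (2,5): δ = 67.79°  ·
  (2,6): δ = 27.48°  ✓
  (2,7): δ = 17.69°  ✓
  (3,4): δ = 139.87°  ·
  (3,5): δ = 108.38°  ·
  (3,6): δ = 68.06°  ·
  (3,7): δ = 22.90°  ✓
  (4,5): δ = 148.50°  ·
  (4,6): δ = 108.19°  ·
  (4,7): δ = 63.02°  ·
  (5,6): δ = 139.69°  ·
  (5,7): δ = 94.52°  ·
  (6,7): δ = 134.84°  ·
antipodal pairs: 9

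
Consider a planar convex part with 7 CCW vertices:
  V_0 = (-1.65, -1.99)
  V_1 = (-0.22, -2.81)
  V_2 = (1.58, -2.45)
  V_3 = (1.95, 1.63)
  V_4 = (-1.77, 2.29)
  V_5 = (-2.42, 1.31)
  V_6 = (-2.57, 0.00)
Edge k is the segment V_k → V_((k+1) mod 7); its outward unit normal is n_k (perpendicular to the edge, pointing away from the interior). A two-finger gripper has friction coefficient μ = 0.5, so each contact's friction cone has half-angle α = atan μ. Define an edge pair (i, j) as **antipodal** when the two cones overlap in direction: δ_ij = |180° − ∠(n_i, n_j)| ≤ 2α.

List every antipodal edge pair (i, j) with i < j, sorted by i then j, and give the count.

α = atan 0.5 = 26.57°;  2α = 53.13°
n_0 = (-0.4974, -0.8675)
n_1 = (+0.1961, -0.9806)
n_2 = (+0.9959, -0.0903)
n_3 = (+0.1747, +0.9846)
n_4 = (-0.8334, +0.5527)
n_5 = (-0.9935, +0.1138)
n_6 = (-0.9077, -0.4196)
  (0,1): δ = 138.86°  ·
  (0,2): δ = 65.35°  ·
  (0,3): δ = 19.77°  ✓
  (0,4): δ = 86.28°  ·
  (0,5): δ = 113.30°  ·
  (0,6): δ = 144.64°  ·
  (1,2): δ = 106.49°  ·
  (1,3): δ = 21.37°  ✓
  (1,4): δ = 45.14°  ✓
  (1,5): δ = 72.16°  ·
  (1,6): δ = 103.50°  ·
  (2,3): δ = 94.88°  ·
  (2,4): δ = 28.37°  ✓
  (2,5): δ = 1.35°  ✓
  (2,6): δ = 29.99°  ✓
  (3,4): δ = 113.49°  ·
  (3,5): δ = 86.47°  ·
  (3,6): δ = 55.13°  ·
  (4,5): δ = 152.98°  ·
  (4,6): δ = 121.63°  ·
  (5,6): δ = 148.66°  ·
antipodal pairs: 6

count = 6; pairs: (0,3), (1,3), (1,4), (2,4), (2,5), (2,6)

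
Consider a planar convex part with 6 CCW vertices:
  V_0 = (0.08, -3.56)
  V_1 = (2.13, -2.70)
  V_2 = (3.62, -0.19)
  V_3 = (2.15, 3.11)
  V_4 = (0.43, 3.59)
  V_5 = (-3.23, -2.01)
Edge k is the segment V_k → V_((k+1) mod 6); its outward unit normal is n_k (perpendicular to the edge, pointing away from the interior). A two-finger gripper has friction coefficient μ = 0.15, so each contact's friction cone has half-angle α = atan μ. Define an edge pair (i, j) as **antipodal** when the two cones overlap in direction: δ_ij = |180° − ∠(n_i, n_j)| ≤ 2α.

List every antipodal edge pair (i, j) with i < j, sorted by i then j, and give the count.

α = atan 0.15 = 8.53°;  2α = 17.06°
n_0 = (+0.3869, -0.9221)
n_1 = (+0.8599, -0.5105)
n_2 = (+0.9135, +0.4069)
n_3 = (+0.2688, +0.9632)
n_4 = (-0.8371, +0.5471)
n_5 = (-0.4241, -0.9056)
  (0,1): δ = 143.45°  ·
  (0,2): δ = 88.75°  ·
  (0,3): δ = 38.35°  ·
  (0,4): δ = 34.07°  ·
  (0,5): δ = 132.15°  ·
  (1,2): δ = 125.29°  ·
  (1,3): δ = 74.90°  ·
  (1,4): δ = 2.47°  ✓
  (1,5): δ = 95.60°  ·
  (2,3): δ = 129.60°  ·
  (2,4): δ = 57.18°  ·
  (2,5): δ = 40.90°  ·
  (3,4): δ = 107.57°  ·
  (3,5): δ = 9.50°  ✓
  (4,5): δ = 81.93°  ·
antipodal pairs: 2

count = 2; pairs: (1,4), (3,5)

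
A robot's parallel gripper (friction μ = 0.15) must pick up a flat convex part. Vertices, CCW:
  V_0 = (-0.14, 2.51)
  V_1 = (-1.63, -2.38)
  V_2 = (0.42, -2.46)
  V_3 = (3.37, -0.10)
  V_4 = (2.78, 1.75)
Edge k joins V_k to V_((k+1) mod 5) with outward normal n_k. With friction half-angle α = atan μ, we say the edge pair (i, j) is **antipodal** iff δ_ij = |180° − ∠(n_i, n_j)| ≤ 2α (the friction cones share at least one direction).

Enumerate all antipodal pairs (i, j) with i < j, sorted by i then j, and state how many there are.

α = atan 0.15 = 8.53°;  2α = 17.06°
n_0 = (-0.9566, +0.2915)
n_1 = (-0.0390, -0.9992)
n_2 = (+0.6247, -0.7809)
n_3 = (+0.9527, +0.3038)
n_4 = (+0.2519, +0.9678)
  (0,1): δ = 75.29°  ·
  (0,2): δ = 34.39°  ·
  (0,3): δ = 34.63°  ·
  (0,4): δ = 92.36°  ·
  (1,2): δ = 139.11°  ·
  (1,3): δ = 70.08°  ·
  (1,4): δ = 12.35°  ✓
  (2,3): δ = 110.97°  ·
  (2,4): δ = 53.25°  ·
  (3,4): δ = 122.28°  ·
antipodal pairs: 1

count = 1; pairs: (1,4)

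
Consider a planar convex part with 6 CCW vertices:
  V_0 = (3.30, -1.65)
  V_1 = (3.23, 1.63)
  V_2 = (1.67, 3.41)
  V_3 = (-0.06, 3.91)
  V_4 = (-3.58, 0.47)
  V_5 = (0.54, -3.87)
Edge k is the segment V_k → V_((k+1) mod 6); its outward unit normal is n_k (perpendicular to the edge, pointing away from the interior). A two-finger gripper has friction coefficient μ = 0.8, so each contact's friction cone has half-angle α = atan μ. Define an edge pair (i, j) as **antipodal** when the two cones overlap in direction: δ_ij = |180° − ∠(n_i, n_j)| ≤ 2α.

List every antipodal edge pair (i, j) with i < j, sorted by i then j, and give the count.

count = 6; pairs: (0,3), (0,4), (1,4), (2,4), (2,5), (3,5)

α = atan 0.8 = 38.66°;  2α = 77.32°
n_0 = (+0.9998, +0.0213)
n_1 = (+0.7521, +0.6591)
n_2 = (+0.2777, +0.9607)
n_3 = (-0.6989, +0.7152)
n_4 = (-0.7252, -0.6885)
n_5 = (+0.6268, -0.7792)
  (0,1): δ = 139.99°  ·
  (0,2): δ = 107.34°  ·
  (0,3): δ = 46.88°  ✓
  (0,4): δ = 42.29°  ✓
  (0,5): δ = 127.59°  ·
  (1,2): δ = 147.35°  ·
  (1,3): δ = 86.89°  ·
  (1,4): δ = 2.28°  ✓
  (1,5): δ = 87.58°  ·
  (2,3): δ = 119.54°  ·
  (2,4): δ = 30.37°  ✓
  (2,5): δ = 54.93°  ✓
  (3,4): δ = 90.83°  ·
  (3,5): δ = 5.53°  ✓
  (4,5): δ = 94.70°  ·
antipodal pairs: 6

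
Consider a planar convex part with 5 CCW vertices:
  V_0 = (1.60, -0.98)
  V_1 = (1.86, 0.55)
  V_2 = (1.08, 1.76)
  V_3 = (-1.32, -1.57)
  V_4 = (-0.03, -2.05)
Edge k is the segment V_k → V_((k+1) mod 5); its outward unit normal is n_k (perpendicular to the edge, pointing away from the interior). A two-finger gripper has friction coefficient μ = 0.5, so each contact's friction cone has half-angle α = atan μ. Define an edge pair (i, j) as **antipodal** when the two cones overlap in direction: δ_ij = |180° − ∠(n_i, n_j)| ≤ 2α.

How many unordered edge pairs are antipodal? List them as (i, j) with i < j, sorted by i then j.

count = 3; pairs: (0,2), (1,3), (2,4)

α = atan 0.5 = 26.57°;  2α = 53.13°
n_0 = (+0.9859, -0.1675)
n_1 = (+0.8405, +0.5418)
n_2 = (-0.8113, +0.5847)
n_3 = (-0.3487, -0.9372)
n_4 = (+0.5488, -0.8360)
  (0,1): δ = 137.55°  ·
  (0,2): δ = 26.14°  ✓
  (0,3): δ = 79.23°  ·
  (0,4): δ = 132.93°  ·
  (1,2): δ = 68.59°  ·
  (1,3): δ = 36.78°  ✓
  (1,4): δ = 90.48°  ·
  (2,3): δ = 74.63°  ·
  (2,4): δ = 20.94°  ✓
  (3,4): δ = 126.31°  ·
antipodal pairs: 3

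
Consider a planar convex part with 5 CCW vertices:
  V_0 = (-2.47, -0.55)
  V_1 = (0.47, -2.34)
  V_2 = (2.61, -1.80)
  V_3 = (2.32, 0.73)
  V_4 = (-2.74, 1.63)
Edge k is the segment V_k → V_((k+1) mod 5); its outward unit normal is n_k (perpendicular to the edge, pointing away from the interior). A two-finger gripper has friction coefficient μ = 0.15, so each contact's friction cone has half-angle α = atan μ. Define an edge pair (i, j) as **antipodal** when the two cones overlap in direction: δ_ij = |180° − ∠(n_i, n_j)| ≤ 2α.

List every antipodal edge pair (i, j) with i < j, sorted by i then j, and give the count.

α = atan 0.15 = 8.53°;  2α = 17.06°
n_0 = (-0.5200, -0.8541)
n_1 = (+0.2447, -0.9696)
n_2 = (+0.9935, +0.1139)
n_3 = (+0.1751, +0.9845)
n_4 = (-0.9924, -0.1229)
  (0,1): δ = 134.50°  ·
  (0,2): δ = 52.13°  ·
  (0,3): δ = 21.25°  ·
  (0,4): δ = 128.40°  ·
  (1,2): δ = 97.62°  ·
  (1,3): δ = 24.25°  ·
  (1,4): δ = 82.90°  ·
  (2,3): δ = 106.62°  ·
  (2,4): δ = 0.52°  ✓
  (3,4): δ = 72.85°  ·
antipodal pairs: 1

count = 1; pairs: (2,4)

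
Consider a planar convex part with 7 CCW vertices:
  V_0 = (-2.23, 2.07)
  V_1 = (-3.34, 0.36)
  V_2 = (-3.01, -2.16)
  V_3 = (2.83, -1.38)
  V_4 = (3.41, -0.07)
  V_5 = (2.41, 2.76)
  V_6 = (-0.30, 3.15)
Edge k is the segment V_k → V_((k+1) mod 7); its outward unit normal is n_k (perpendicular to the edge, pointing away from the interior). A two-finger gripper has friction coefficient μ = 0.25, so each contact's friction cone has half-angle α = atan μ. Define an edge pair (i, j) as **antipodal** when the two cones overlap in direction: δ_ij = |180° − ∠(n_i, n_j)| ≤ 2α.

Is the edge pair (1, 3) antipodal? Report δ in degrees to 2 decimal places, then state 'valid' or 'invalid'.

α = atan 0.25 = 14.04°;  2α = 28.07°
edge 1: e_1 = (+0.33, -2.52);  n_1 = (-0.9915, -0.1298)
edge 3: e_3 = (+0.58, +1.31);  n_3 = (+0.9144, -0.4048)
∠(n_1, n_3) = 148.66°
δ = |180° − 148.66°| = 31.34°
31.34° > 2α = 28.07°  →  invalid

δ = 31.34°, invalid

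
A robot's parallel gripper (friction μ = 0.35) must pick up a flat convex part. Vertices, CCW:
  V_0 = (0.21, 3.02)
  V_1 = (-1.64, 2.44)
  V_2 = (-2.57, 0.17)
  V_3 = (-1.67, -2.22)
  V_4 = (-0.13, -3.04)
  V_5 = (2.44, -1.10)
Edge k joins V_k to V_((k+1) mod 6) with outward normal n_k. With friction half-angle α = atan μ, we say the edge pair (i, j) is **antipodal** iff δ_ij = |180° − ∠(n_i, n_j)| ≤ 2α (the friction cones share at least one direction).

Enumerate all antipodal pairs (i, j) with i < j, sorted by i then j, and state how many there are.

α = atan 0.35 = 19.29°;  2α = 38.58°
n_0 = (-0.2992, +0.9542)
n_1 = (-0.9254, +0.3791)
n_2 = (-0.9358, -0.3524)
n_3 = (-0.4700, -0.8827)
n_4 = (+0.6025, -0.7981)
n_5 = (+0.8794, +0.4760)
  (0,1): δ = 129.69°  ·
  (0,2): δ = 86.77°  ·
  (0,3): δ = 45.44°  ·
  (0,4): δ = 19.64°  ✓
  (0,5): δ = 101.02°  ·
  (1,2): δ = 137.09°  ·
  (1,3): δ = 95.76°  ·
  (1,4): δ = 30.67°  ✓
  (1,5): δ = 50.70°  ·
  (2,3): δ = 138.67°  ·
  (2,4): δ = 73.59°  ·
  (2,5): δ = 7.79°  ✓
  (3,4): δ = 114.92°  ·
  (3,5): δ = 33.54°  ✓
  (4,5): δ = 98.62°  ·
antipodal pairs: 4

count = 4; pairs: (0,4), (1,4), (2,5), (3,5)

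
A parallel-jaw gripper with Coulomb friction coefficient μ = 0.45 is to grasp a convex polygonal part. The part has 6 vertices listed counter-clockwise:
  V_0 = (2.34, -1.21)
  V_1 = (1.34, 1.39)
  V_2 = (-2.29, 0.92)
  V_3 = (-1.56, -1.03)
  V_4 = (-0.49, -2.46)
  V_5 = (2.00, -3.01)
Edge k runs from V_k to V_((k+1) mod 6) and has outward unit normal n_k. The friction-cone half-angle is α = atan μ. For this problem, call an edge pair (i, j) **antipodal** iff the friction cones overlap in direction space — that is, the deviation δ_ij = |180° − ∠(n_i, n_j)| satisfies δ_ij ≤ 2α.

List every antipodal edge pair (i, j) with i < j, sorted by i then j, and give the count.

α = atan 0.45 = 24.23°;  2α = 48.46°
n_0 = (+0.9333, +0.3590)
n_1 = (-0.1284, +0.9917)
n_2 = (-0.9365, -0.3506)
n_3 = (-0.8007, -0.5991)
n_4 = (-0.2157, -0.9765)
n_5 = (+0.9826, -0.1856)
  (0,1): δ = 103.66°  ·
  (0,2): δ = 0.51°  ✓
  (0,3): δ = 15.77°  ✓
  (0,4): δ = 56.51°  ·
  (0,5): δ = 148.27°  ·
  (1,2): δ = 76.85°  ·
  (1,3): δ = 60.57°  ·
  (1,4): δ = 19.83°  ✓
  (1,5): δ = 71.93°  ·
  (2,3): δ = 163.72°  ·
  (2,4): δ = 122.98°  ·
  (2,5): δ = 31.22°  ✓
  (3,4): δ = 139.26°  ·
  (3,5): δ = 47.50°  ✓
  (4,5): δ = 88.24°  ·
antipodal pairs: 5

count = 5; pairs: (0,2), (0,3), (1,4), (2,5), (3,5)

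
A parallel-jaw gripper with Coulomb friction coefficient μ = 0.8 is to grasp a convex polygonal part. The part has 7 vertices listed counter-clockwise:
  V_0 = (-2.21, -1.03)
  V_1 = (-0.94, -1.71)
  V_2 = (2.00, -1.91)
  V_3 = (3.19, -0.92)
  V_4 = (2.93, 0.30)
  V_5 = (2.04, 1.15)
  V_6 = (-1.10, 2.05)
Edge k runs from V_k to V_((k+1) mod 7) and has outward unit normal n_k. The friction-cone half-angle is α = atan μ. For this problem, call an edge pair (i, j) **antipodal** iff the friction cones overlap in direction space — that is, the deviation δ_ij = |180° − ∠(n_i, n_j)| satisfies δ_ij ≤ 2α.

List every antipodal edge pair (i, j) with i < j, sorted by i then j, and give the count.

count = 11; pairs: (0,3), (0,4), (0,5), (1,3), (1,4), (1,5), (1,6), (2,5), (2,6), (3,6), (4,6)

α = atan 0.8 = 38.66°;  2α = 77.32°
n_0 = (-0.4720, -0.8816)
n_1 = (-0.0679, -0.9977)
n_2 = (+0.6395, -0.7688)
n_3 = (+0.9780, +0.2084)
n_4 = (+0.6907, +0.7232)
n_5 = (+0.2755, +0.9613)
n_6 = (-0.9408, +0.3390)
  (0,1): δ = 155.73°  ·
  (0,2): δ = 112.08°  ·
  (0,3): δ = 49.80°  ✓
  (0,4): δ = 15.52°  ✓
  (0,5): δ = 12.17°  ✓
  (0,6): δ = 98.35°  ·
  (1,2): δ = 136.35°  ·
  (1,3): δ = 74.08°  ✓
  (1,4): δ = 39.79°  ✓
  (1,5): δ = 12.10°  ✓
  (1,6): δ = 74.07°  ✓
  (2,3): δ = 117.73°  ·
  (2,4): δ = 83.44°  ·
  (2,5): δ = 55.75°  ✓
  (2,6): δ = 30.42°  ✓
  (3,4): δ = 145.71°  ·
  (3,5): δ = 118.02°  ·
  (3,6): δ = 31.85°  ✓
  (4,5): δ = 152.31°  ·
  (4,6): δ = 66.14°  ✓
  (5,6): δ = 93.83°  ·
antipodal pairs: 11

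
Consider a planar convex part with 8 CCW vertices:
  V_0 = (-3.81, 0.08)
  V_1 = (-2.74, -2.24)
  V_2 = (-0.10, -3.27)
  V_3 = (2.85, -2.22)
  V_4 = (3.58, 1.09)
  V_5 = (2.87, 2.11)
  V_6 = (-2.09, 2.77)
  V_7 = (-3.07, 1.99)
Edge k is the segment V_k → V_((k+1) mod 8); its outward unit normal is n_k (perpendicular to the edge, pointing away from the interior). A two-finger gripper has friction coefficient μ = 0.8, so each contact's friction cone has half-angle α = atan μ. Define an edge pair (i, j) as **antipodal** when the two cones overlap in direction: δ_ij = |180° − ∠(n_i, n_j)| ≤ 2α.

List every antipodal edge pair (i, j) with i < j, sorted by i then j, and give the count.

α = atan 0.8 = 38.66°;  2α = 77.32°
n_0 = (-0.9081, -0.4188)
n_1 = (-0.3635, -0.9316)
n_2 = (+0.3353, -0.9421)
n_3 = (+0.9765, -0.2154)
n_4 = (+0.8207, +0.5713)
n_5 = (+0.1319, +0.9913)
n_6 = (-0.6227, +0.7824)
n_7 = (-0.9325, +0.3613)
  (0,1): δ = 136.07°  ·
  (0,2): δ = 95.17°  ·
  (0,3): δ = 37.20°  ✓
  (0,4): δ = 10.08°  ✓
  (0,5): δ = 57.66°  ✓
  (0,6): δ = 103.76°  ·
  (0,7): δ = 134.06°  ·
  (1,2): δ = 139.09°  ·
  (1,3): δ = 81.12°  ·
  (1,4): δ = 33.85°  ✓
  (1,5): δ = 13.73°  ✓
  (1,6): δ = 59.83°  ✓
  (1,7): δ = 90.14°  ·
  (2,3): δ = 122.03°  ·
  (2,4): δ = 74.75°  ✓
  (2,5): δ = 27.17°  ✓
  (2,6): δ = 18.92°  ✓
  (2,7): δ = 49.23°  ✓
  (3,4): δ = 132.72°  ·
  (3,5): δ = 85.14°  ·
  (3,6): δ = 39.05°  ✓
  (3,7): δ = 8.74°  ✓
  (4,5): δ = 132.42°  ·
  (4,6): δ = 86.32°  ·
  (4,7): δ = 56.02°  ✓
  (5,6): δ = 133.90°  ·
  (5,7): δ = 103.60°  ·
  (6,7): δ = 149.70°  ·
antipodal pairs: 13

count = 13; pairs: (0,3), (0,4), (0,5), (1,4), (1,5), (1,6), (2,4), (2,5), (2,6), (2,7), (3,6), (3,7), (4,7)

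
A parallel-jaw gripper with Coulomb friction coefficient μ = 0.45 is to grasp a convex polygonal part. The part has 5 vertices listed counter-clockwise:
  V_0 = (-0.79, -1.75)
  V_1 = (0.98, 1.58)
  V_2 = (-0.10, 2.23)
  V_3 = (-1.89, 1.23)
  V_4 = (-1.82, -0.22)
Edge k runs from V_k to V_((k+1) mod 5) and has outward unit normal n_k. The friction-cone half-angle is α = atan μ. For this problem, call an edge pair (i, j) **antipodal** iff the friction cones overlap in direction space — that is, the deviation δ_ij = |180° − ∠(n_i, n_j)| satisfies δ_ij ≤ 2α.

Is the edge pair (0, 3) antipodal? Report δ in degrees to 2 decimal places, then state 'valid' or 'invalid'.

δ = 30.76°, valid

α = atan 0.45 = 24.23°;  2α = 48.46°
edge 0: e_0 = (+1.77, +3.33);  n_0 = (+0.8830, -0.4693)
edge 3: e_3 = (+0.07, -1.45);  n_3 = (-0.9988, -0.0482)
∠(n_0, n_3) = 149.24°
δ = |180° − 149.24°| = 30.76°
30.76° ≤ 2α = 48.46°  →  valid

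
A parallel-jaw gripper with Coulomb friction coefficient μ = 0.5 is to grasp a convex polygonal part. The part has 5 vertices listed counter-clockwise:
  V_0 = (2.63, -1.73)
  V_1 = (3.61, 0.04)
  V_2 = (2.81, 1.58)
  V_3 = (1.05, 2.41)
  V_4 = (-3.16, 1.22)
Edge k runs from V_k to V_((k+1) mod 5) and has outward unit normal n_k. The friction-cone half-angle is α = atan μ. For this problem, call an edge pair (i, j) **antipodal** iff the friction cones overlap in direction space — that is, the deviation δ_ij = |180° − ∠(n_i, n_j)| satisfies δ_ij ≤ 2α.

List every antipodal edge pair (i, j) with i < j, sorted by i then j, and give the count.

α = atan 0.5 = 26.57°;  2α = 53.13°
n_0 = (+0.8749, -0.4844)
n_1 = (+0.8874, +0.4610)
n_2 = (+0.4265, +0.9045)
n_3 = (-0.2720, +0.9623)
n_4 = (-0.4540, -0.8910)
  (0,1): δ = 123.58°  ·
  (0,2): δ = 86.28°  ·
  (0,3): δ = 45.24°  ✓
  (0,4): δ = 91.97°  ·
  (1,2): δ = 142.70°  ·
  (1,3): δ = 101.67°  ·
  (1,4): δ = 35.55°  ✓
  (2,3): δ = 138.97°  ·
  (2,4): δ = 1.75°  ✓
  (3,4): δ = 42.78°  ✓
antipodal pairs: 4

count = 4; pairs: (0,3), (1,4), (2,4), (3,4)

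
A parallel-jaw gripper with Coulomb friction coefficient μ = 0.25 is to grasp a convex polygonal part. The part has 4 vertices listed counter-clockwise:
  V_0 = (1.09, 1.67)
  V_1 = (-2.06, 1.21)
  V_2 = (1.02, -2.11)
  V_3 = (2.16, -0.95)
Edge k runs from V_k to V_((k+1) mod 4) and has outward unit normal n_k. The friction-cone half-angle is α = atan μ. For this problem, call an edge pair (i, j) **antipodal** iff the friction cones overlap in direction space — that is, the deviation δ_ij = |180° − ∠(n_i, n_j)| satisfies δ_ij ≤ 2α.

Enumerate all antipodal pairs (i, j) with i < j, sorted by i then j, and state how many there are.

count = 1; pairs: (1,3)

α = atan 0.25 = 14.04°;  2α = 28.07°
n_0 = (-0.1445, +0.9895)
n_1 = (-0.7331, -0.6801)
n_2 = (+0.7132, -0.7009)
n_3 = (+0.9258, +0.3781)
  (0,1): δ = 55.46°  ·
  (0,2): δ = 37.19°  ·
  (0,3): δ = 103.91°  ·
  (1,2): δ = 87.35°  ·
  (1,3): δ = 20.64°  ✓
  (2,3): δ = 113.28°  ·
antipodal pairs: 1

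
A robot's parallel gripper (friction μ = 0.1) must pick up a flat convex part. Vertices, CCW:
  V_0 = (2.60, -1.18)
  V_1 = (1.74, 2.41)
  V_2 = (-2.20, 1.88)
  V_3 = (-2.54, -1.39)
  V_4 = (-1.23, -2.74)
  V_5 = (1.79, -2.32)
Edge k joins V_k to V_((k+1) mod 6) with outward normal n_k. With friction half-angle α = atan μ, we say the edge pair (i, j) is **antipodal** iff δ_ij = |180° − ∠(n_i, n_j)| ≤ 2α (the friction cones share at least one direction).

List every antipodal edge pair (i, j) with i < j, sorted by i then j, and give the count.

α = atan 0.1 = 5.71°;  2α = 11.42°
n_0 = (+0.9725, +0.2330)
n_1 = (-0.1333, +0.9911)
n_2 = (-0.9946, +0.1034)
n_3 = (-0.7177, -0.6964)
n_4 = (+0.1377, -0.9905)
n_5 = (+0.8152, -0.5792)
  (0,1): δ = 95.81°  ·
  (0,2): δ = 19.41°  ·
  (0,3): δ = 30.67°  ·
  (0,4): δ = 84.45°  ·
  (0,5): δ = 131.13°  ·
  (1,2): δ = 103.60°  ·
  (1,3): δ = 53.52°  ·
  (1,4): δ = 0.26°  ✓
  (1,5): δ = 46.94°  ·
  (2,3): δ = 129.93°  ·
  (2,4): δ = 76.15°  ·
  (2,5): δ = 29.46°  ·
  (3,4): δ = 126.22°  ·
  (3,5): δ = 79.53°  ·
  (4,5): δ = 133.31°  ·
antipodal pairs: 1

count = 1; pairs: (1,4)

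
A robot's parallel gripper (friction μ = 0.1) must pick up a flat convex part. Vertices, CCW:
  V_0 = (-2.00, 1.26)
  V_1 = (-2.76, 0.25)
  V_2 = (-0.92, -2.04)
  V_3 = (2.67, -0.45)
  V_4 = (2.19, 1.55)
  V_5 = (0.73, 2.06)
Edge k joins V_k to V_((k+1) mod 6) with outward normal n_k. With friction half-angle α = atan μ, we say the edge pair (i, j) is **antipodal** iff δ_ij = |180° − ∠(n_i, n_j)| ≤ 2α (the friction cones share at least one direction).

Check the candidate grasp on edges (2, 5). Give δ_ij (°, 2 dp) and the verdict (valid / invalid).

δ = 7.56°, valid

α = atan 0.1 = 5.71°;  2α = 11.42°
edge 2: e_2 = (+3.59, +1.59);  n_2 = (+0.4050, -0.9143)
edge 5: e_5 = (-2.73, -0.80);  n_5 = (-0.2812, +0.9596)
∠(n_2, n_5) = 172.44°
δ = |180° − 172.44°| = 7.56°
7.56° ≤ 2α = 11.42°  →  valid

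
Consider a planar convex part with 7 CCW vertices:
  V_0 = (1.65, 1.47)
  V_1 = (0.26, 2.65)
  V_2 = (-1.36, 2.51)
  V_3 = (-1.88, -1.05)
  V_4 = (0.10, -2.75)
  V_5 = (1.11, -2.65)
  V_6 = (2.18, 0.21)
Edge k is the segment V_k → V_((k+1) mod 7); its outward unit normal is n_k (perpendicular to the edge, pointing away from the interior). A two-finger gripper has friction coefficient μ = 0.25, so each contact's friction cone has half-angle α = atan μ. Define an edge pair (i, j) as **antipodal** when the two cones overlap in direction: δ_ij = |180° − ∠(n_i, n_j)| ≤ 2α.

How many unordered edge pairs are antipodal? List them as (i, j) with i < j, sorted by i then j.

count = 4; pairs: (0,3), (1,4), (2,5), (3,6)

α = atan 0.25 = 14.04°;  2α = 28.07°
n_0 = (+0.6472, +0.7623)
n_1 = (-0.0861, +0.9963)
n_2 = (-0.9895, +0.1445)
n_3 = (-0.6514, -0.7587)
n_4 = (+0.0985, -0.9951)
n_5 = (+0.9366, -0.3504)
n_6 = (+0.9218, +0.3877)
  (0,1): δ = 134.73°  ·
  (0,2): δ = 57.98°  ·
  (0,3): δ = 0.32°  ✓
  (0,4): δ = 45.98°  ·
  (0,5): δ = 109.82°  ·
  (0,6): δ = 153.14°  ·
  (1,2): δ = 103.25°  ·
  (1,3): δ = 45.59°  ·
  (1,4): δ = 0.72°  ✓
  (1,5): δ = 64.55°  ·
  (1,6): δ = 107.87°  ·
  (2,3): δ = 122.34°  ·
  (2,4): δ = 76.04°  ·
  (2,5): δ = 12.20°  ✓
  (2,6): δ = 31.12°  ·
  (3,4): δ = 133.70°  ·
  (3,5): δ = 69.86°  ·
  (3,6): δ = 26.54°  ✓
  (4,5): δ = 116.17°  ·
  (4,6): δ = 72.84°  ·
  (5,6): δ = 136.67°  ·
antipodal pairs: 4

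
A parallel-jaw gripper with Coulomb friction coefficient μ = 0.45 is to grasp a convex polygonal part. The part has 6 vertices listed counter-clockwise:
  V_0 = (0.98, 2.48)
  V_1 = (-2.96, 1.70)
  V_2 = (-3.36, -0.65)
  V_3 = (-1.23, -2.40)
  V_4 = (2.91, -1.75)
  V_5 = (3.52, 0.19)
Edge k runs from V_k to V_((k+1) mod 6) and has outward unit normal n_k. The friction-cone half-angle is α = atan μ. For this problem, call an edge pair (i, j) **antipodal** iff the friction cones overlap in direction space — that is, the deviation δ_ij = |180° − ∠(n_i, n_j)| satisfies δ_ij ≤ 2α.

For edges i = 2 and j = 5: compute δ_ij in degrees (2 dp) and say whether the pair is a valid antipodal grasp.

α = atan 0.45 = 24.23°;  2α = 48.46°
edge 2: e_2 = (+2.13, -1.75);  n_2 = (-0.6348, -0.7727)
edge 5: e_5 = (-2.54, +2.29);  n_5 = (+0.6696, +0.7427)
∠(n_2, n_5) = 177.37°
δ = |180° − 177.37°| = 2.63°
2.63° ≤ 2α = 48.46°  →  valid

δ = 2.63°, valid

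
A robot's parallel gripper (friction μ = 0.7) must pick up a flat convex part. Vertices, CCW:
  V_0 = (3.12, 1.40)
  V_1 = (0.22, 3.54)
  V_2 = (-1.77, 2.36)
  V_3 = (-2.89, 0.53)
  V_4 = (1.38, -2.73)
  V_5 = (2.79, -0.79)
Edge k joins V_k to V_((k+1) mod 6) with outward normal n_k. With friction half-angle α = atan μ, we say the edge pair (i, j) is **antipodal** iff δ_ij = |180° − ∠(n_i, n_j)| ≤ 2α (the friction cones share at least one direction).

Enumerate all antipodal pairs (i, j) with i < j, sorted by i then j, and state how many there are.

count = 7; pairs: (0,3), (1,3), (1,4), (1,5), (2,4), (2,5), (3,5)

α = atan 0.7 = 34.99°;  2α = 69.98°
n_0 = (+0.5938, +0.8046)
n_1 = (-0.5100, +0.8602)
n_2 = (-0.8529, +0.5220)
n_3 = (-0.6068, -0.7948)
n_4 = (+0.8089, -0.5879)
n_5 = (+0.9888, -0.1490)
  (0,1): δ = 112.91°  ·
  (0,2): δ = 85.04°  ·
  (0,3): δ = 0.94°  ✓
  (0,4): δ = 90.41°  ·
  (0,5): δ = 117.86°  ·
  (1,2): δ = 152.13°  ·
  (1,3): δ = 68.03°  ✓
  (1,4): δ = 23.32°  ✓
  (1,5): δ = 50.76°  ✓
  (2,3): δ = 95.89°  ·
  (2,4): δ = 4.54°  ✓
  (2,5): δ = 22.90°  ✓
  (3,4): δ = 88.65°  ·
  (3,5): δ = 61.21°  ✓
  (4,5): δ = 152.56°  ·
antipodal pairs: 7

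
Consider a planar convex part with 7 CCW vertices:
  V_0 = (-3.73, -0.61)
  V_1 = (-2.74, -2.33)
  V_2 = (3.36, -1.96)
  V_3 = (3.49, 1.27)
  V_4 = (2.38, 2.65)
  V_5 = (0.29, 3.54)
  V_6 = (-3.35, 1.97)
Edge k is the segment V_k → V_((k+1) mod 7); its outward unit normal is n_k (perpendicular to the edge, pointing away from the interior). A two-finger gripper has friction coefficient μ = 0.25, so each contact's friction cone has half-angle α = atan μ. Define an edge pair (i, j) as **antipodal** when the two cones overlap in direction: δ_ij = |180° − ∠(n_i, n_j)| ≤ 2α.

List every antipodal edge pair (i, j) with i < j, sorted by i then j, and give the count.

α = atan 0.25 = 14.04°;  2α = 28.07°
n_0 = (-0.8667, -0.4988)
n_1 = (+0.0605, -0.9982)
n_2 = (+0.9992, -0.0402)
n_3 = (+0.7792, +0.6268)
n_4 = (+0.3918, +0.9201)
n_5 = (-0.3960, +0.9182)
n_6 = (-0.9893, +0.1457)
  (0,1): δ = 116.45°  ·
  (0,2): δ = 32.23°  ·
  (0,3): δ = 8.89°  ✓
  (0,4): δ = 37.01°  ·
  (0,5): δ = 83.41°  ·
  (0,6): δ = 141.70°  ·
  (1,2): δ = 95.78°  ·
  (1,3): δ = 54.66°  ·
  (1,4): δ = 26.54°  ✓
  (1,5): δ = 19.86°  ✓
  (1,6): δ = 78.15°  ·
  (2,3): δ = 138.88°  ·
  (2,4): δ = 110.76°  ·
  (2,5): δ = 64.36°  ·
  (2,6): δ = 6.07°  ✓
  (3,4): δ = 151.88°  ·
  (3,5): δ = 105.48°  ·
  (3,6): δ = 47.19°  ·
  (4,5): δ = 133.60°  ·
  (4,6): δ = 75.31°  ·
  (5,6): δ = 121.71°  ·
antipodal pairs: 4

count = 4; pairs: (0,3), (1,4), (1,5), (2,6)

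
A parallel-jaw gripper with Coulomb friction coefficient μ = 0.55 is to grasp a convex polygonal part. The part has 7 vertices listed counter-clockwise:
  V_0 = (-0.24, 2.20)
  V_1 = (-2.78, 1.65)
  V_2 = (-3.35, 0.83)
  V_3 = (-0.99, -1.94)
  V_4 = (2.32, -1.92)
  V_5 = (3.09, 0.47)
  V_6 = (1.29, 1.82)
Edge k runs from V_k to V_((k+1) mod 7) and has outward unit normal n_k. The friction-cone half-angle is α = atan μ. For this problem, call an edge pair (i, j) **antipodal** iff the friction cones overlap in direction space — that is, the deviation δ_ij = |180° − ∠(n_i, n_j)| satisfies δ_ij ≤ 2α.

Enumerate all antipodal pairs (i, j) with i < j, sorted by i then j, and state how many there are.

α = atan 0.55 = 28.81°;  2α = 57.62°
n_0 = (-0.2116, +0.9773)
n_1 = (-0.8211, +0.5708)
n_2 = (-0.7612, -0.6485)
n_3 = (+0.0060, -1.0000)
n_4 = (+0.9518, -0.3067)
n_5 = (+0.6000, +0.8000)
n_6 = (+0.2410, +0.9705)
  (0,1): δ = 137.02°  ·
  (0,2): δ = 61.79°  ·
  (0,3): δ = 11.87°  ✓
  (0,4): δ = 59.92°  ·
  (0,5): δ = 130.91°  ·
  (0,6): δ = 153.83°  ·
  (1,2): δ = 104.77°  ·
  (1,3): δ = 54.85°  ✓
  (1,4): δ = 16.95°  ✓
  (1,5): δ = 87.93°  ·
  (1,6): δ = 110.86°  ·
  (2,3): δ = 130.08°  ·
  (2,4): δ = 58.29°  ·
  (2,5): δ = 12.70°  ✓
  (2,6): δ = 35.62°  ✓
  (3,4): δ = 108.20°  ·
  (3,5): δ = 37.22°  ✓
  (3,6): δ = 14.29°  ✓
  (4,5): δ = 109.01°  ·
  (4,6): δ = 86.09°  ·
  (5,6): δ = 157.08°  ·
antipodal pairs: 7

count = 7; pairs: (0,3), (1,3), (1,4), (2,5), (2,6), (3,5), (3,6)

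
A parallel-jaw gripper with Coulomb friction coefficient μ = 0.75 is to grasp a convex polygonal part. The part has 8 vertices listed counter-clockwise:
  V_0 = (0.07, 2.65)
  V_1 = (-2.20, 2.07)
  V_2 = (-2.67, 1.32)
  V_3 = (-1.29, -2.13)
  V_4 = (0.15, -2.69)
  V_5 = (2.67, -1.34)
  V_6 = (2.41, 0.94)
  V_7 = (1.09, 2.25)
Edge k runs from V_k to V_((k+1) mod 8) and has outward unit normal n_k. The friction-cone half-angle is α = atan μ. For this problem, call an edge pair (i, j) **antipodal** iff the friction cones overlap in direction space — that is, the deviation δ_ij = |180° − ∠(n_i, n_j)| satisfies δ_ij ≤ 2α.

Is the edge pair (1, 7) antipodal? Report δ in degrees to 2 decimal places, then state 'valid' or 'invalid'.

α = atan 0.75 = 36.87°;  2α = 73.74°
edge 1: e_1 = (-0.47, -0.75);  n_1 = (-0.8474, +0.5310)
edge 7: e_7 = (-1.02, +0.40);  n_7 = (+0.3651, +0.9310)
∠(n_1, n_7) = 79.34°
δ = |180° − 79.34°| = 100.66°
100.66° > 2α = 73.74°  →  invalid

δ = 100.66°, invalid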